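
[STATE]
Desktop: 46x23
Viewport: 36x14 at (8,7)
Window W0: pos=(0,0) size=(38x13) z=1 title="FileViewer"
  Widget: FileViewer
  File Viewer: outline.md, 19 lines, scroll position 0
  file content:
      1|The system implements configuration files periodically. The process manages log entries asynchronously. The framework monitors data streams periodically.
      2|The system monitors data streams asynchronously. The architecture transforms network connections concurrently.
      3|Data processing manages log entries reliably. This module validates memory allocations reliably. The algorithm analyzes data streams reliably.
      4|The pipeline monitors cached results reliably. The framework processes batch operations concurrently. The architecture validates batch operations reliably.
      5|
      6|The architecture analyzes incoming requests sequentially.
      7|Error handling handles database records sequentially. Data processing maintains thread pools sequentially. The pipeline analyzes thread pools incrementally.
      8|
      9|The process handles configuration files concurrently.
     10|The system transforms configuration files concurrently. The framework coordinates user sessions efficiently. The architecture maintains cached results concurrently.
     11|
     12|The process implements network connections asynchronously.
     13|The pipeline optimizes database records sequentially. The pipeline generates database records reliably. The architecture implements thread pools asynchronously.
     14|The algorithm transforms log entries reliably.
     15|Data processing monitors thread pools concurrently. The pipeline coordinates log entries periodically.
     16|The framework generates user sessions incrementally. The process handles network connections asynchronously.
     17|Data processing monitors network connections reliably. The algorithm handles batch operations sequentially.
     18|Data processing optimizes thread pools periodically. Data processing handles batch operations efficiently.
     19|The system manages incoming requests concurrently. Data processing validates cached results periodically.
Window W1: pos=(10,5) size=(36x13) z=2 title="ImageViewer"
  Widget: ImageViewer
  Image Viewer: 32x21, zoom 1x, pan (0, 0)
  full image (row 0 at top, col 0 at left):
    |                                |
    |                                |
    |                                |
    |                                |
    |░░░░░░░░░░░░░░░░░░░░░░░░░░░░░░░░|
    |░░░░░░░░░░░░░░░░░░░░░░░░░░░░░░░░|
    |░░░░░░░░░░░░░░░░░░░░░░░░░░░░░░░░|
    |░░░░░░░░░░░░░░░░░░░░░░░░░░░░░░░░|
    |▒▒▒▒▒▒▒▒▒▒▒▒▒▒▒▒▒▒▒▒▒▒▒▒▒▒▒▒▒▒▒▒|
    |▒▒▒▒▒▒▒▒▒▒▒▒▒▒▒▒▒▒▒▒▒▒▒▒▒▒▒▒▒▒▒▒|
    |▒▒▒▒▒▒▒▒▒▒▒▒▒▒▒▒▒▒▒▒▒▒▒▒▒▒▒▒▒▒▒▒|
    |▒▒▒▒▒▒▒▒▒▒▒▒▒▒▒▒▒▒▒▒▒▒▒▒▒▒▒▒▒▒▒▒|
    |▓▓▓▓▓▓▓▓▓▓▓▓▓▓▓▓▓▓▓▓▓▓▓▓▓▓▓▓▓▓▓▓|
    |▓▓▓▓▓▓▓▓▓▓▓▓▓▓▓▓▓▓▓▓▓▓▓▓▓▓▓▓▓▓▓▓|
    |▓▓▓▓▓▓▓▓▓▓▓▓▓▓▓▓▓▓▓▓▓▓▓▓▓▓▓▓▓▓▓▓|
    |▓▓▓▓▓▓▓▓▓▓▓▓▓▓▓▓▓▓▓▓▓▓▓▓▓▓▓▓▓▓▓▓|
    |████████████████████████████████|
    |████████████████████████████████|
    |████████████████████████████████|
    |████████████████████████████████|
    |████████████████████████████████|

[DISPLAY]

  ┠─────────────────────────────────
hi┃                                 
an┃                                 
  ┃                                 
ce┃                                 
━━┃░░░░░░░░░░░░░░░░░░░░░░░░░░░░░░░░ 
  ┃░░░░░░░░░░░░░░░░░░░░░░░░░░░░░░░░ 
  ┃░░░░░░░░░░░░░░░░░░░░░░░░░░░░░░░░ 
  ┃░░░░░░░░░░░░░░░░░░░░░░░░░░░░░░░░ 
  ┃▒▒▒▒▒▒▒▒▒▒▒▒▒▒▒▒▒▒▒▒▒▒▒▒▒▒▒▒▒▒▒▒ 
  ┗━━━━━━━━━━━━━━━━━━━━━━━━━━━━━━━━━
                                    
                                    
                                    


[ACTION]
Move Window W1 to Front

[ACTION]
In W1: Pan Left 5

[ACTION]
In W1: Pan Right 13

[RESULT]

  ┠─────────────────────────────────
hi┃                                 
an┃                                 
  ┃                                 
ce┃                                 
━━┃░░░░░░░░░░░░░░░░░░░              
  ┃░░░░░░░░░░░░░░░░░░░              
  ┃░░░░░░░░░░░░░░░░░░░              
  ┃░░░░░░░░░░░░░░░░░░░              
  ┃▒▒▒▒▒▒▒▒▒▒▒▒▒▒▒▒▒▒▒              
  ┗━━━━━━━━━━━━━━━━━━━━━━━━━━━━━━━━━
                                    
                                    
                                    


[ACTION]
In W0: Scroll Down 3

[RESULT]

  ┠─────────────────────────────────
ce┃                                 
te┃                                 
  ┃                                 
ce┃                                 
━━┃░░░░░░░░░░░░░░░░░░░              
  ┃░░░░░░░░░░░░░░░░░░░              
  ┃░░░░░░░░░░░░░░░░░░░              
  ┃░░░░░░░░░░░░░░░░░░░              
  ┃▒▒▒▒▒▒▒▒▒▒▒▒▒▒▒▒▒▒▒              
  ┗━━━━━━━━━━━━━━━━━━━━━━━━━━━━━━━━━
                                    
                                    
                                    


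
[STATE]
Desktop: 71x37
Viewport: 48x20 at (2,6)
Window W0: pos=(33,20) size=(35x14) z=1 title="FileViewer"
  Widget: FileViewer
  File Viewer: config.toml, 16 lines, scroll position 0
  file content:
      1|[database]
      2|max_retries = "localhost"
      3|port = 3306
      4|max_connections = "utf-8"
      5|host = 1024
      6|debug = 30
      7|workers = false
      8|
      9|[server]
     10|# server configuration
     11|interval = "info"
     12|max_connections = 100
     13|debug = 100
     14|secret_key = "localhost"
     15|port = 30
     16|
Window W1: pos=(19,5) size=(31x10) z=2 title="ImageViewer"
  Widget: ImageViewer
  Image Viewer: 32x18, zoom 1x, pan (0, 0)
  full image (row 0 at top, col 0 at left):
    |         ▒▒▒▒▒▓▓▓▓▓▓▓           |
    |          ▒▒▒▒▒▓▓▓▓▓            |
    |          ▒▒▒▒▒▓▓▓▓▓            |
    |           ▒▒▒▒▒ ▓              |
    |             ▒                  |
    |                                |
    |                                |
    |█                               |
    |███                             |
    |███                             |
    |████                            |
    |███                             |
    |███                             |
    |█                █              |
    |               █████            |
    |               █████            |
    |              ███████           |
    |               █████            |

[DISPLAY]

                 ┃ ImageViewer                 ┃
                 ┠─────────────────────────────┨
                 ┃         ▒▒▒▒▒▓▓▓▓▓▓▓        ┃
                 ┃          ▒▒▒▒▒▓▓▓▓▓         ┃
                 ┃          ▒▒▒▒▒▓▓▓▓▓         ┃
                 ┃           ▒▒▒▒▒ ▓           ┃
                 ┃             ▒               ┃
                 ┃                             ┃
                 ┗━━━━━━━━━━━━━━━━━━━━━━━━━━━━━┛
                                                
                                                
                                                
                                                
                                                
                               ┏━━━━━━━━━━━━━━━━
                               ┃ FileViewer     
                               ┠────────────────
                               ┃[database]      
                               ┃max_retries = "l
                               ┃port = 3306     


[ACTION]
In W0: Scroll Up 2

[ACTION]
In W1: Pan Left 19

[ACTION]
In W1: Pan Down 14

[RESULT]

                 ┃ ImageViewer                 ┃
                 ┠─────────────────────────────┨
                 ┃               █████         ┃
                 ┃               █████         ┃
                 ┃              ███████        ┃
                 ┃               █████         ┃
                 ┃                             ┃
                 ┃                             ┃
                 ┗━━━━━━━━━━━━━━━━━━━━━━━━━━━━━┛
                                                
                                                
                                                
                                                
                                                
                               ┏━━━━━━━━━━━━━━━━
                               ┃ FileViewer     
                               ┠────────────────
                               ┃[database]      
                               ┃max_retries = "l
                               ┃port = 3306     


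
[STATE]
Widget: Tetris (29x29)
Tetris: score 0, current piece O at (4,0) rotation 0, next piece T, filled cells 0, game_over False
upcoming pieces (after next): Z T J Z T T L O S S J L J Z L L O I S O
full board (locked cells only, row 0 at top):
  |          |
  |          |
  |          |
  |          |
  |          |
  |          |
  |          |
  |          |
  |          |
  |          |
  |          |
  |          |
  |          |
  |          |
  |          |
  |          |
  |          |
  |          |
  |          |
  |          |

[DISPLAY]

    ▓▓    │Next:             
    ▓▓    │ ▒                
          │▒▒▒               
          │                  
          │                  
          │                  
          │Score:            
          │0                 
          │                  
          │                  
          │                  
          │                  
          │                  
          │                  
          │                  
          │                  
          │                  
          │                  
          │                  
          │                  
          │                  
          │                  
          │                  
          │                  
          │                  
          │                  
          │                  
          │                  
          │                  


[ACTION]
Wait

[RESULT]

          │Next:             
    ▓▓    │ ▒                
    ▓▓    │▒▒▒               
          │                  
          │                  
          │                  
          │Score:            
          │0                 
          │                  
          │                  
          │                  
          │                  
          │                  
          │                  
          │                  
          │                  
          │                  
          │                  
          │                  
          │                  
          │                  
          │                  
          │                  
          │                  
          │                  
          │                  
          │                  
          │                  
          │                  


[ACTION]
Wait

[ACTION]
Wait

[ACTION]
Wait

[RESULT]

          │Next:             
          │ ▒                
          │▒▒▒               
          │                  
    ▓▓    │                  
    ▓▓    │                  
          │Score:            
          │0                 
          │                  
          │                  
          │                  
          │                  
          │                  
          │                  
          │                  
          │                  
          │                  
          │                  
          │                  
          │                  
          │                  
          │                  
          │                  
          │                  
          │                  
          │                  
          │                  
          │                  
          │                  


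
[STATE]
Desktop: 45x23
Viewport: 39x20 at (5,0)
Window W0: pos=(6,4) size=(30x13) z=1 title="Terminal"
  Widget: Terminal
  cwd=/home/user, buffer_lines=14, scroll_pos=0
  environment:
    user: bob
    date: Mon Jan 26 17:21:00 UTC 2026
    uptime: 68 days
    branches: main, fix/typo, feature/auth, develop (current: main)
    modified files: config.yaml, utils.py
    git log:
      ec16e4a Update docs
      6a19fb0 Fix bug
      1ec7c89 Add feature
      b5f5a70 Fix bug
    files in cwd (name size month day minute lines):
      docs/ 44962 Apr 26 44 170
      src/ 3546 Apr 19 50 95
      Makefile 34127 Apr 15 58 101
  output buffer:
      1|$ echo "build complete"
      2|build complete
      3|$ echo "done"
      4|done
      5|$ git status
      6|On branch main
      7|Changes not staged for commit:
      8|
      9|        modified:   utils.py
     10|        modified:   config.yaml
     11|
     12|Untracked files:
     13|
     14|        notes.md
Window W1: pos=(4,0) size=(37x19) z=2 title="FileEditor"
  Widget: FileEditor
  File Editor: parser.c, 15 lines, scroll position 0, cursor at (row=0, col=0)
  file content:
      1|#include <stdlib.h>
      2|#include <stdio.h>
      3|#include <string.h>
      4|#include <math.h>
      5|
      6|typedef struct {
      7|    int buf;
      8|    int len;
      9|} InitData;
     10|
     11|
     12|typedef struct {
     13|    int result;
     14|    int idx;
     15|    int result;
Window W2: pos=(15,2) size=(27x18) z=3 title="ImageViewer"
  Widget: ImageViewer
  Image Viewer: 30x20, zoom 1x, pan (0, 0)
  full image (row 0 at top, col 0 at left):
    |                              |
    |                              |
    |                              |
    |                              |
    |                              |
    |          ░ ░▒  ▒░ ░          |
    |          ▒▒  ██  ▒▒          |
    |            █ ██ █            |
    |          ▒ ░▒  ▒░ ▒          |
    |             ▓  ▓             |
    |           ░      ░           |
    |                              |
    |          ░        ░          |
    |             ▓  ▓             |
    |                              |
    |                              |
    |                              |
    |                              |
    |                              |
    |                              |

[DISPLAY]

━━━━━━━━━━━━━━━━━━━━━━━━━━━━━━━━━━━┓   
 FileEditor                        ┃   
──────────┏━━━━━━━━━━━━━━━━━━━━━━━━━┓  
█include <┃ ImageViewer             ┃  
#include <┠─────────────────────────┨  
#include <┃                         ┃  
#include <┃                         ┃  
          ┃                         ┃  
typedef st┃                         ┃  
    int bu┃                         ┃  
    int le┃          ░ ░▒  ▒░ ░     ┃  
} InitData┃          ▒▒  ██  ▒▒     ┃  
          ┃            █ ██ █       ┃  
          ┃          ▒ ░▒  ▒░ ▒     ┃  
typedef st┃             ▓  ▓        ┃  
    int re┃           ░      ░      ┃  
    int id┃                         ┃  
    int re┃          ░        ░     ┃  
━━━━━━━━━━┃             ▓  ▓        ┃  
          ┗━━━━━━━━━━━━━━━━━━━━━━━━━┛  


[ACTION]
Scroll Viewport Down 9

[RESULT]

█include <┃ ImageViewer             ┃  
#include <┠─────────────────────────┨  
#include <┃                         ┃  
#include <┃                         ┃  
          ┃                         ┃  
typedef st┃                         ┃  
    int bu┃                         ┃  
    int le┃          ░ ░▒  ▒░ ░     ┃  
} InitData┃          ▒▒  ██  ▒▒     ┃  
          ┃            █ ██ █       ┃  
          ┃          ▒ ░▒  ▒░ ▒     ┃  
typedef st┃             ▓  ▓        ┃  
    int re┃           ░      ░      ┃  
    int id┃                         ┃  
    int re┃          ░        ░     ┃  
━━━━━━━━━━┃             ▓  ▓        ┃  
          ┗━━━━━━━━━━━━━━━━━━━━━━━━━┛  
                                       
                                       
                                       


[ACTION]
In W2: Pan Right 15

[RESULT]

█include <┃ ImageViewer             ┃  
#include <┠─────────────────────────┨  
#include <┃                         ┃  
#include <┃                         ┃  
          ┃                         ┃  
typedef st┃                         ┃  
    int bu┃                         ┃  
    int le┃ ▒░ ░                    ┃  
} InitData┃█  ▒▒                    ┃  
          ┃█ █                      ┃  
          ┃ ▒░ ▒                    ┃  
typedef st┃ ▓                       ┃  
    int re┃   ░                     ┃  
    int id┃                         ┃  
    int re┃    ░                    ┃  
━━━━━━━━━━┃ ▓                       ┃  
          ┗━━━━━━━━━━━━━━━━━━━━━━━━━┛  
                                       
                                       
                                       


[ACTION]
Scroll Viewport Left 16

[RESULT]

    ┃█include <┃ ImageViewer           
    ┃#include <┠───────────────────────
    ┃#include <┃                       
    ┃#include <┃                       
    ┃          ┃                       
    ┃typedef st┃                       
    ┃    int bu┃                       
    ┃    int le┃ ▒░ ░                  
    ┃} InitData┃█  ▒▒                  
    ┃          ┃█ █                    
    ┃          ┃ ▒░ ▒                  
    ┃typedef st┃ ▓                     
    ┃    int re┃   ░                   
    ┃    int id┃                       
    ┃    int re┃    ░                  
    ┗━━━━━━━━━━┃ ▓                     
               ┗━━━━━━━━━━━━━━━━━━━━━━━
                                       
                                       
                                       


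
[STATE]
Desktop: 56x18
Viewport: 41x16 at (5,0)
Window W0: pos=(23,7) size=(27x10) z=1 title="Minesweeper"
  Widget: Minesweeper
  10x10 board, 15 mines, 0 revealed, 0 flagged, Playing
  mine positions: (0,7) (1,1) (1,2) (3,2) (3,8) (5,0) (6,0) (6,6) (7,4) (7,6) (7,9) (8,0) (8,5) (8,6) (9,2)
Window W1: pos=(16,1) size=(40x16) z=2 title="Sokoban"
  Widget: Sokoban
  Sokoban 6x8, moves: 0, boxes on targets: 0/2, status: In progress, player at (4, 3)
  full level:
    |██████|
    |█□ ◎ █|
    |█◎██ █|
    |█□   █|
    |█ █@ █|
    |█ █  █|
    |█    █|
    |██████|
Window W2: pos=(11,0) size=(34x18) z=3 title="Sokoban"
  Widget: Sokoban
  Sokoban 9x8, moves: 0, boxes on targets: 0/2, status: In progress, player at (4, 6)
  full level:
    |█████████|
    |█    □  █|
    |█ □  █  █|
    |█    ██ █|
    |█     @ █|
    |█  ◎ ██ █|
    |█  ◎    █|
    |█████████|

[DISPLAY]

      ┏━━━━━━━━━━━━━━━━━━━━━━━━━━━━━━━━┓ 
      ┃ Sokoban                        ┃━
      ┠────────────────────────────────┨ 
      ┃█████████                       ┃─
      ┃█    □  █                       ┃ 
      ┃█ □  █  █                       ┃ 
      ┃█    ██ █                       ┃ 
      ┃█     @ █                       ┃ 
      ┃█  ◎ ██ █                       ┃ 
      ┃█  ◎    █                       ┃ 
      ┃█████████                       ┃ 
      ┃Moves: 0  0/2                   ┃ 
      ┃                                ┃ 
      ┃                                ┃ 
      ┃                                ┃ 
      ┃                                ┃ 


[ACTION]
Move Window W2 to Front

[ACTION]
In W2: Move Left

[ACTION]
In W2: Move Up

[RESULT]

      ┏━━━━━━━━━━━━━━━━━━━━━━━━━━━━━━━━┓ 
      ┃ Sokoban                        ┃━
      ┠────────────────────────────────┨ 
      ┃█████████                       ┃─
      ┃█    □  █                       ┃ 
      ┃█ □  █  █                       ┃ 
      ┃█    ██ █                       ┃ 
      ┃█    @  █                       ┃ 
      ┃█  ◎ ██ █                       ┃ 
      ┃█  ◎    █                       ┃ 
      ┃█████████                       ┃ 
      ┃Moves: 1  0/2                   ┃ 
      ┃                                ┃ 
      ┃                                ┃ 
      ┃                                ┃ 
      ┃                                ┃ 


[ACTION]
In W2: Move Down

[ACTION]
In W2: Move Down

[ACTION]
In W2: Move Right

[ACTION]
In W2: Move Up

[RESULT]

      ┏━━━━━━━━━━━━━━━━━━━━━━━━━━━━━━━━┓ 
      ┃ Sokoban                        ┃━
      ┠────────────────────────────────┨ 
      ┃█████████                       ┃─
      ┃█    □  █                       ┃ 
      ┃█ □  █  █                       ┃ 
      ┃█    ██ █                       ┃ 
      ┃█     @ █                       ┃ 
      ┃█  ◎ ██ █                       ┃ 
      ┃█  ◎    █                       ┃ 
      ┃█████████                       ┃ 
      ┃Moves: 2  0/2                   ┃ 
      ┃                                ┃ 
      ┃                                ┃ 
      ┃                                ┃ 
      ┃                                ┃ 


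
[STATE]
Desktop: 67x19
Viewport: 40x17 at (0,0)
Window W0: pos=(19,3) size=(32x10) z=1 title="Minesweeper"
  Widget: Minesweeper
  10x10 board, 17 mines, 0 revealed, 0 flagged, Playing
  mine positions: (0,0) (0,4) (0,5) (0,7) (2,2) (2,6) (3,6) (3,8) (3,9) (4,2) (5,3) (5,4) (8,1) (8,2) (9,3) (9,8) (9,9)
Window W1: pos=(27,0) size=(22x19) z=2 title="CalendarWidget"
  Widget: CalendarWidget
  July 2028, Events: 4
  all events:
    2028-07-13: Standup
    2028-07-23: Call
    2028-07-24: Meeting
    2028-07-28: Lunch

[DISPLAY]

                           ┏━━━━━━━━━━━━
                           ┃ CalendarWid
                           ┠────────────
                   ┏━━━━━━━┃     July 20
                   ┃ Minesw┃Mo Tu We Th 
                   ┠───────┃            
                   ┃■■■■■■■┃ 3  4  5  6 
                   ┃■■■■■■■┃10 11 12 13*
                   ┃■■■■■■■┃17 18 19 20 
                   ┃■■■■■■■┃24* 25 26 27
                   ┃■■■■■■■┃31          
                   ┃■■■■■■■┃            
                   ┗━━━━━━━┃            
                           ┃            
                           ┃            
                           ┃            
                           ┃            


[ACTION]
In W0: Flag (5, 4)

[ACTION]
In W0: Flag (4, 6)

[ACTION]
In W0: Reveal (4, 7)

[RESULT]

                           ┏━━━━━━━━━━━━
                           ┃ CalendarWid
                           ┠────────────
                   ┏━━━━━━━┃     July 20
                   ┃ Minesw┃Mo Tu We Th 
                   ┠───────┃            
                   ┃■■■■■■■┃ 3  4  5  6 
                   ┃■■■■■■■┃10 11 12 13*
                   ┃■■■■■■■┃17 18 19 20 
                   ┃■■■■■■■┃24* 25 26 27
                   ┃■■■■■■⚑┃31          
                   ┃■■■■⚑■■┃            
                   ┗━━━━━━━┃            
                           ┃            
                           ┃            
                           ┃            
                           ┃            


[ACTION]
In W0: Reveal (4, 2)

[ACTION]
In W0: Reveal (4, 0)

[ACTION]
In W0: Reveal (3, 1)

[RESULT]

                           ┏━━━━━━━━━━━━
                           ┃ CalendarWid
                           ┠────────────
                   ┏━━━━━━━┃     July 20
                   ┃ Minesw┃Mo Tu We Th 
                   ┠───────┃            
                   ┃✹■■■✹✹■┃ 3  4  5  6 
                   ┃■■■■■■■┃10 11 12 13*
                   ┃■■✹■■■✹┃17 18 19 20 
                   ┃■■■■■■✹┃24* 25 26 27
                   ┃■■✹■■■⚑┃31          
                   ┃■■■✹✹■■┃            
                   ┗━━━━━━━┃            
                           ┃            
                           ┃            
                           ┃            
                           ┃            


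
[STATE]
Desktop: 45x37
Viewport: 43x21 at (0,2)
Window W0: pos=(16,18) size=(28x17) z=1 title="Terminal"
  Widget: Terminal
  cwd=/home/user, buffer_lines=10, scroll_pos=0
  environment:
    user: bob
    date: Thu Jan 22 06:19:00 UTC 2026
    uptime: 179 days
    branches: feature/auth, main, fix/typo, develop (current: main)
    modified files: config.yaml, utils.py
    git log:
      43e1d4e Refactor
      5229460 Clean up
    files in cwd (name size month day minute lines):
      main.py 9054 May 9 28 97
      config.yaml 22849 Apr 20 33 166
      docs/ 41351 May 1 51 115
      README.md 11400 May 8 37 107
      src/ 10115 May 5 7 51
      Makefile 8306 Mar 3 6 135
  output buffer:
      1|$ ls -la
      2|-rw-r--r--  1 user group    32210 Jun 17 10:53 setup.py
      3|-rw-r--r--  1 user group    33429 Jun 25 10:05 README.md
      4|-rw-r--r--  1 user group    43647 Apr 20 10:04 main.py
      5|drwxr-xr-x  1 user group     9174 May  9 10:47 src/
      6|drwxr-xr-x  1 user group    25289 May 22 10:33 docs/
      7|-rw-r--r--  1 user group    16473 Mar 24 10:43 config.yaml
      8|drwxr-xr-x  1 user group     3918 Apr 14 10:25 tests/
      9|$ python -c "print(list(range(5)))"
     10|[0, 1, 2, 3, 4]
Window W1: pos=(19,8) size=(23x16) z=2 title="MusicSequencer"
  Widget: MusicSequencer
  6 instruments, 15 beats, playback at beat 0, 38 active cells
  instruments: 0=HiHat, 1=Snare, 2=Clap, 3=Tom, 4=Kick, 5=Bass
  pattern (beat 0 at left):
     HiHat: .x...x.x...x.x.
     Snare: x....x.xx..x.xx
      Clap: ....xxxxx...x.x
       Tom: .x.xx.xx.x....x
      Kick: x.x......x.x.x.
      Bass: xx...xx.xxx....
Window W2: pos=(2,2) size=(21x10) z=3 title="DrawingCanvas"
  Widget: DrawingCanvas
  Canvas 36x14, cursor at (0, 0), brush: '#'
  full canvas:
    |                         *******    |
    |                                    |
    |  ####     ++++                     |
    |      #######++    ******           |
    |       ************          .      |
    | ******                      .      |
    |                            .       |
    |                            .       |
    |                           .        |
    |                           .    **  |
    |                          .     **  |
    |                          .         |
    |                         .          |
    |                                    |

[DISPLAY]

  ┏━━━━━━━━━━━━━━━━━━━┓                    
  ┃ DrawingCanvas     ┃                    
  ┠───────────────────┨                    
  ┃+                  ┃                    
  ┃                   ┃                    
  ┃  ####     ++++    ┃                    
  ┃      #######++    ┃━━━━━━━━━━━━━━━━━━┓ 
  ┃       ************┃sicSequencer      ┃ 
  ┃ ******            ┃──────────────────┨ 
  ┗━━━━━━━━━━━━━━━━━━━┛   ▼12345678901234┃ 
                   ┃ HiHat·█···█·█···█·█·┃ 
                   ┃ Snare█····█·██··█·██┃ 
                   ┃  Clap····█████···█·█┃ 
                   ┃   Tom·█·██·██·█····█┃ 
                   ┃  Kick█·█······█·█·█·┃ 
                   ┃  Bass██···██·███····┃ 
                ┏━━┃                     ┃━
                ┃ T┃                     ┃ 
                ┠──┃                     ┃─
                ┃$ ┃                     ┃ 
                ┃-r┃                     ┃ 


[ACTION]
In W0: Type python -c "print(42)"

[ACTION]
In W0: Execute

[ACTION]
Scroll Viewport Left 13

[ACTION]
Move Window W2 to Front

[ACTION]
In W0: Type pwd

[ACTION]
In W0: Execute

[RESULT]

  ┏━━━━━━━━━━━━━━━━━━━┓                    
  ┃ DrawingCanvas     ┃                    
  ┠───────────────────┨                    
  ┃+                  ┃                    
  ┃                   ┃                    
  ┃  ####     ++++    ┃                    
  ┃      #######++    ┃━━━━━━━━━━━━━━━━━━┓ 
  ┃       ************┃sicSequencer      ┃ 
  ┃ ******            ┃──────────────────┨ 
  ┗━━━━━━━━━━━━━━━━━━━┛   ▼12345678901234┃ 
                   ┃ HiHat·█···█·█···█·█·┃ 
                   ┃ Snare█····█·██··█·██┃ 
                   ┃  Clap····█████···█·█┃ 
                   ┃   Tom·█·██·██·█····█┃ 
                   ┃  Kick█·█······█·█·█·┃ 
                   ┃  Bass██···██·███····┃ 
                ┏━━┃                     ┃━
                ┃ T┃                     ┃ 
                ┠──┃                     ┃─
                ┃-r┃                     ┃ 
                ┃-r┃                     ┃ 


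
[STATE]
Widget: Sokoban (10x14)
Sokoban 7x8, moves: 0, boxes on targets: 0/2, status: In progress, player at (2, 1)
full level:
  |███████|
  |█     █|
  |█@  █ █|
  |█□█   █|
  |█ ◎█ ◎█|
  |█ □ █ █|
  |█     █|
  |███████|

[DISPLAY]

███████   
█     █   
█@  █ █   
█□█   █   
█ ◎█ ◎█   
█ □ █ █   
█     █   
███████   
Moves: 0  
          
          
          
          
          


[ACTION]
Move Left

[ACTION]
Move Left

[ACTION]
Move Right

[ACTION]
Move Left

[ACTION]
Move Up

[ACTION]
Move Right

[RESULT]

███████   
█ @   █   
█   █ █   
█□█   █   
█ ◎█ ◎█   
█ □ █ █   
█     █   
███████   
Moves: 4  
          
          
          
          
          


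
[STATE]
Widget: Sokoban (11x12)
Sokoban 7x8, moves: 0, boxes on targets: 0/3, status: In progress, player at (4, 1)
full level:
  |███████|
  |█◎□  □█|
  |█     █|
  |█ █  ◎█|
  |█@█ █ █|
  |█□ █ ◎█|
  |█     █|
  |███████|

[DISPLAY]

███████    
█◎□  □█    
█     █    
█ █  ◎█    
█@█ █ █    
█□ █ ◎█    
█     █    
███████    
Moves: 0  0
           
           
           


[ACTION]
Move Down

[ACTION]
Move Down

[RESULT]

███████    
█◎□  □█    
█     █    
█ █  ◎█    
█ █ █ █    
█@ █ ◎█    
█□    █    
███████    
Moves: 1  0
           
           
           


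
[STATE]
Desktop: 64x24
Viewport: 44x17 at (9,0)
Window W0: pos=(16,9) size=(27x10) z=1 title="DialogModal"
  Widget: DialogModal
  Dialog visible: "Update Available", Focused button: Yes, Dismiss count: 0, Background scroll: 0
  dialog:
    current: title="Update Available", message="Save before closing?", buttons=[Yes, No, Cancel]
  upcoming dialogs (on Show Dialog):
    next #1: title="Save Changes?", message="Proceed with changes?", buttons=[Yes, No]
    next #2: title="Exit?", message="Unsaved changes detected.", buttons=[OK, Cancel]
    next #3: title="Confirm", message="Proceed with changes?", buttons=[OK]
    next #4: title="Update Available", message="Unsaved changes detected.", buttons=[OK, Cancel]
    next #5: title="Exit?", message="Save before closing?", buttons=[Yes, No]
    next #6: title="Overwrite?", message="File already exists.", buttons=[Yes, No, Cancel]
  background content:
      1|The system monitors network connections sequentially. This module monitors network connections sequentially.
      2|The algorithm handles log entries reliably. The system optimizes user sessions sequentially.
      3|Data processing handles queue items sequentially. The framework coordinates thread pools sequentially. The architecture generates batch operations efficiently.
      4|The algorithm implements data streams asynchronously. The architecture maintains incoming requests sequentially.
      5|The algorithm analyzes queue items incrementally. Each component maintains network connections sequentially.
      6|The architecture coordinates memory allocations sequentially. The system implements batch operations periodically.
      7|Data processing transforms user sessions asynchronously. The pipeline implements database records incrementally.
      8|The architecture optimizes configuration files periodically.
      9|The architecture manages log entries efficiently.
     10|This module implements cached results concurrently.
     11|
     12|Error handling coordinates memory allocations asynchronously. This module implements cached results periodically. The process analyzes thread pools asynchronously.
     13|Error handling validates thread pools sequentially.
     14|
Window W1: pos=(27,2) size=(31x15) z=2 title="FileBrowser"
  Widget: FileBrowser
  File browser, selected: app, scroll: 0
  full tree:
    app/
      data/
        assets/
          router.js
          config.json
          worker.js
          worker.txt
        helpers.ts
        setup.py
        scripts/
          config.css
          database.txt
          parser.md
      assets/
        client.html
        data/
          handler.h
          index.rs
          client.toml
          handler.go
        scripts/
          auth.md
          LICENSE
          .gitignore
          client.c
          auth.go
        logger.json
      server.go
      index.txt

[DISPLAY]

                                            
                                            
                  ┏━━━━━━━━━━━━━━━━━━━━━━━━━
                  ┃ FileBrowser             
                  ┠─────────────────────────
                  ┃> [-] app/               
                  ┃    [+] data/            
                  ┃    [+] assets/          
                  ┃    server.go            
       ┏━━━━━━━━━━┃    index.txt            
       ┃ DialogMod┃                         
       ┠──────────┃                         
       ┃Th┌───────┃                         
       ┃Th│  Updat┃                         
       ┃Da│Save be┃                         
       ┃Th│[Yes]  ┃                         
       ┃Th└───────┗━━━━━━━━━━━━━━━━━━━━━━━━━


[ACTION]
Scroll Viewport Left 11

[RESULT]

                                            
                                            
                           ┏━━━━━━━━━━━━━━━━
                           ┃ FileBrowser    
                           ┠────────────────
                           ┃> [-] app/      
                           ┃    [+] data/   
                           ┃    [+] assets/ 
                           ┃    server.go   
                ┏━━━━━━━━━━┃    index.txt   
                ┃ DialogMod┃                
                ┠──────────┃                
                ┃Th┌───────┃                
                ┃Th│  Updat┃                
                ┃Da│Save be┃                
                ┃Th│[Yes]  ┃                
                ┃Th└───────┗━━━━━━━━━━━━━━━━


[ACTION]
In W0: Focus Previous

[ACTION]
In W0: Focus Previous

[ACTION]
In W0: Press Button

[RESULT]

                                            
                                            
                           ┏━━━━━━━━━━━━━━━━
                           ┃ FileBrowser    
                           ┠────────────────
                           ┃> [-] app/      
                           ┃    [+] data/   
                           ┃    [+] assets/ 
                           ┃    server.go   
                ┏━━━━━━━━━━┃    index.txt   
                ┃ DialogMod┃                
                ┠──────────┃                
                ┃The system┃                
                ┃The algori┃                
                ┃Data proce┃                
                ┃The algori┃                
                ┃The algori┗━━━━━━━━━━━━━━━━
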